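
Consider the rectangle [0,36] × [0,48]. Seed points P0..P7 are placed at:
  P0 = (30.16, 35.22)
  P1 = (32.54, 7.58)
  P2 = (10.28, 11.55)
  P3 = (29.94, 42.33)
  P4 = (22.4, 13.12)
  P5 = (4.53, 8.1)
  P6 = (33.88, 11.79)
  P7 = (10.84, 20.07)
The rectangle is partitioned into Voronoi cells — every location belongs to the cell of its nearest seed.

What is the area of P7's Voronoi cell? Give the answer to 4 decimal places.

Area of P7's cell: 461.5015

1. box [0,36]×[0,48]: [(0, 0) (36, 0) (36, 48) (0, 48)]
2. ⊥bis P7·P0 via (20.5,27.645): [(0, 0) (36, 0) (36, 7.8787) (4.5384, 48) (0, 48)]  |A|=1096.8591
3. ⊥bis P7·P1 via (21.69,13.825): [(0, 0) (13.7327, 0) (25.7736, 20.9198) (4.5384, 48) (0, 48)]  |A|=823.6595
4. ⊥bis P7·P2 via (10.56,15.81): [(0, 16.5041) (22.3852, 15.0328) (25.7736, 20.9198) (4.5384, 48) (0, 48)]  |A|=535.7163
5. ⊥bis P7·P3 via (20.39,31.2): [(0, 16.5041) (22.3852, 15.0328) (25.7736, 20.9198) (12.2053, 38.2228) (0.8105, 48) (0, 48)]  |A|=517.4924
6. ⊥bis P7·P4 via (16.62,16.595): [(0, 16.5041) (15.9356, 15.4567) (22.0642, 25.6503) (12.2053, 38.2228) (0.8105, 48) (0, 48)]  |A|=464.3878
7. ⊥bis P7·P5 via (7.685,14.085): [(0, 18.1362) (3.537, 16.2716) (15.9356, 15.4567) (22.0642, 25.6503) (12.2053, 38.2228) (0.8105, 48) (0, 48)]  |A|=461.5015
8. ⊥bis P7·P6 via (22.36,15.93): [(0, 18.1362) (3.537, 16.2716) (15.9356, 15.4567) (22.0642, 25.6503) (12.2053, 38.2228) (0.8105, 48) (0, 48)]  |A|=461.5015
9. canonical 7-gon: [(0, 18.1362) (3.537, 16.2716) (15.9356, 15.4567) (22.0642, 25.6503) (12.2053, 38.2228) (0.8105, 48) (0, 48)]
10. shoelace: 461.5015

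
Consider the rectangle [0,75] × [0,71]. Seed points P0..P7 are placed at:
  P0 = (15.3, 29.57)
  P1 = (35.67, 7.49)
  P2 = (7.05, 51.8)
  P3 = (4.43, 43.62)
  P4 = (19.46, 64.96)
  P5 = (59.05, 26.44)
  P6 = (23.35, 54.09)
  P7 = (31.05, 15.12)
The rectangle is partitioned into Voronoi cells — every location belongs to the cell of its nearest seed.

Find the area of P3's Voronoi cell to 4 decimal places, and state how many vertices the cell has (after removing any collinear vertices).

1. box [0,75]×[0,71]: [(0, 0) (75, 0) (75, 71) (0, 71)]
2. ⊥bis P3·P0 via (9.865,36.595): [(0, 28.9628) (54.3351, 71) (0, 71)]  |A|=1142.0485
3. ⊥bis P3·P1 via (20.05,25.555): [(0, 28.9628) (54.3351, 71) (0, 71)]  |A|=1142.0485
4. ⊥bis P3·P2 via (5.74,47.71): [(0, 49.5485) (0, 28.9628) (18.8176, 43.5213)]  |A|=193.6868
5. ⊥bis P3·P4 via (11.945,54.29): [(0, 49.5485) (0, 28.9628) (18.8176, 43.5213)]  |A|=193.6868
6. ⊥bis P3·P5 via (31.74,35.03): [(0, 49.5485) (0, 28.9628) (18.8176, 43.5213)]  |A|=193.6868
7. ⊥bis P3·P6 via (13.89,48.855): [(16.4159, 44.2906) (0, 49.5485) (0, 28.9628) (17.434, 42.4508)]  |A|=191.8691
8. ⊥bis P3·P7 via (17.74,29.37): [(16.4159, 44.2906) (0, 49.5485) (0, 28.9628) (17.434, 42.4508)]  |A|=191.8691
9. canonical 4-gon: [(16.4159, 44.2906) (0, 49.5485) (0, 28.9628) (17.434, 42.4508)]
10. shoelace: 191.8691

Area of P3's cell: 191.8691 (4 vertices)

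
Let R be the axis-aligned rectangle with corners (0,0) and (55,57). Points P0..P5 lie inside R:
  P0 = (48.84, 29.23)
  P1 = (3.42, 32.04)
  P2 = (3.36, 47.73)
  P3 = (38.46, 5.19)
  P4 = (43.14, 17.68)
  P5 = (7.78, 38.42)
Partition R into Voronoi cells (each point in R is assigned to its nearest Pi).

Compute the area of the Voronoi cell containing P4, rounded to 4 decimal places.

1. box [0,55]×[0,57]: [(0, 0) (55, 0) (55, 57) (0, 57)]
2. ⊥bis P4·P0 via (45.99,23.455): [(0, 46.1514) (0, 0) (55, 0) (55, 19.0085)]  |A|=1791.8964
3. ⊥bis P4·P1 via (23.28,24.86): [(26.2874, 33.1784) (14.2923, 0) (55, 0) (55, 19.0085)]  |A|=948.1994
4. ⊥bis P4·P2 via (23.25,32.705): [(26.2874, 33.1784) (14.2923, 0) (55, 0) (55, 19.0085)]  |A|=948.1994
5. ⊥bis P4·P3 via (40.8,11.435): [(26.2874, 33.1784) (21.0957, 18.8182) (55, 6.1143) (55, 19.0085)]  |A|=461.5272
6. ⊥bis P4·P5 via (25.46,28.05): [(27.9785, 32.3438) (22.7836, 23.487) (21.0957, 18.8182) (55, 6.1143) (55, 19.0085)]  |A|=451.8704
7. canonical 5-gon: [(27.9785, 32.3438) (22.7836, 23.487) (21.0957, 18.8182) (55, 6.1143) (55, 19.0085)]
8. shoelace: 451.8704

Area of P4's cell: 451.8704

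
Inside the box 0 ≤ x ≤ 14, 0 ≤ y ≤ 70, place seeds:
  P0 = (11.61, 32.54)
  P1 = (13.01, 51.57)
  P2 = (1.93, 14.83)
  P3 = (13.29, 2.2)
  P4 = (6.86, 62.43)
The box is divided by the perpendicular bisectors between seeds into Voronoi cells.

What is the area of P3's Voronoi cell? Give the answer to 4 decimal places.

1. box [0,14]×[0,70]: [(0, 0) (14, 0) (14, 70) (0, 70)]
2. ⊥bis P3·P0 via (12.45,17.37): [(0, 16.6806) (0, 0) (14, 0) (14, 17.4558)]  |A|=238.9551
3. ⊥bis P3·P1 via (13.15,26.885): [(0, 16.6806) (0, 0) (14, 0) (14, 17.4558)]  |A|=238.9551
4. ⊥bis P3·P2 via (7.61,8.515): [(0, 1.6702) (0, 0) (14, 0) (14, 14.2625)]  |A|=111.5287
5. ⊥bis P3·P4 via (10.075,32.315): [(0, 1.6702) (0, 0) (14, 0) (14, 14.2625)]  |A|=111.5287
6. canonical 4-gon: [(0, 1.6702) (0, 0) (14, 0) (14, 14.2625)]
7. shoelace: 111.5287

Area of P3's cell: 111.5287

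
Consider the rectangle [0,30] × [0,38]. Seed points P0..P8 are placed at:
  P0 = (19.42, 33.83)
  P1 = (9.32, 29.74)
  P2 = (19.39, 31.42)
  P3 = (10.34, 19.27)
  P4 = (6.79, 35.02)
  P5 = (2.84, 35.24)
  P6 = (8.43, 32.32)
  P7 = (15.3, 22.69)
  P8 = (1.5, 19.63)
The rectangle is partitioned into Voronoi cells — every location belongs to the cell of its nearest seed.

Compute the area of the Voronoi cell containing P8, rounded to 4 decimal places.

1. box [0,30]×[0,38]: [(0, 0) (30, 0) (30, 38) (0, 38)]
2. ⊥bis P8·P0 via (10.46,26.73): [(0, 0) (30, 0) (30, 2.0711) (1.5295, 38) (0, 38)]  |A|=628.5433
3. ⊥bis P8·P1 via (5.41,24.685): [(0, 28.8696) (0, 0) (30, 0) (30, 2.0711) (22.643, 11.3555)]  |A|=504.7967
4. ⊥bis P8·P2 via (10.445,25.525): [(16.8095, 15.8676) (0, 28.8696) (0, 0) (27.2667, 0)]  |A|=458.9698
5. ⊥bis P8·P3 via (5.92,19.45): [(6.1111, 24.1427) (0, 28.8696) (0, 0) (5.1279, 0)]  |A|=150.1135
6. ⊥bis P8·P4 via (4.145,27.325): [(6.1111, 24.1427) (0.2788, 28.6539) (0, 28.7498) (0, 0) (5.1279, 0)]  |A|=150.0967
7. ⊥bis P8·P5 via (2.17,27.435): [(6.1111, 24.1427) (1.8153, 27.4654) (0, 27.6213) (0, 0) (5.1279, 0)]  |A|=148.9804
8. ⊥bis P8·P6 via (4.965,25.975): [(6.1111, 24.1427) (1.8153, 27.4654) (0, 27.6213) (0, 0) (5.1279, 0)]  |A|=148.9804
9. ⊥bis P8·P7 via (8.4,21.16): [(6.1111, 24.1427) (1.8153, 27.4654) (0, 27.6213) (0, 0) (5.1279, 0)]  |A|=148.9804
10. canonical 5-gon: [(6.1111, 24.1427) (1.8153, 27.4654) (0, 27.6213) (0, 0) (5.1279, 0)]
11. shoelace: 148.9804

Area of P8's cell: 148.9804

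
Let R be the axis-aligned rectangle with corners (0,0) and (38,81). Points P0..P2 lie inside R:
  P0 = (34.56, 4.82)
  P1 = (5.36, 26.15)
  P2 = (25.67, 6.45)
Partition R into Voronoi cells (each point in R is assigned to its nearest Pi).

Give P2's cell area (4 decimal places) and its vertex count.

Area of P2's cell: 548.5235 (4 vertices)

1. box [0,38]×[0,81]: [(0, 0) (38, 0) (38, 81) (0, 81)]
2. ⊥bis P2·P0 via (30.115,5.635): [(0, 0) (29.0818, 0) (38, 48.6397) (38, 81) (0, 81)]  |A|=2861.111
3. ⊥bis P2·P1 via (15.515,16.3): [(0, 0.3046) (0, 0) (29.0818, 0) (35.9294, 37.3465)]  |A|=548.5235
4. canonical 4-gon: [(0, 0.3046) (0, 0) (29.0818, 0) (35.9294, 37.3465)]
5. shoelace: 548.5235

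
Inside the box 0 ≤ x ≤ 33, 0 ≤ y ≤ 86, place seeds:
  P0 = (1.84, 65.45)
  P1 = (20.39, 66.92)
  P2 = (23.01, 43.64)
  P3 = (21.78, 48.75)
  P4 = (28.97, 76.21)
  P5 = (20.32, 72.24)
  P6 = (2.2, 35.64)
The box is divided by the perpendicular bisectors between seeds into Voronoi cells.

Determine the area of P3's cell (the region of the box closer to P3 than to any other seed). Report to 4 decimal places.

1. box [0,33]×[0,86]: [(0, 0) (33, 0) (33, 86) (0, 86)]
2. ⊥bis P3·P0 via (11.81,57.1): [(0, 42.9987) (0, 0) (33, 0) (33, 82.4011)]  |A|=2069.0972
3. ⊥bis P3·P1 via (21.085,57.835): [(11.8328, 57.1272) (0, 42.9987) (0, 0) (33, 0) (33, 58.7465)]  |A|=1818.7461
4. ⊥bis P3·P2 via (22.395,46.195): [(11.8328, 57.1272) (0, 42.9987) (0, 40.8044) (33, 48.7477) (33, 58.7465)]  |A|=341.1365
5. ⊥bis P3·P4 via (25.375,62.48): [(11.8328, 57.1272) (0, 42.9987) (0, 40.8044) (33, 48.7477) (33, 58.7465)]  |A|=341.1365
6. ⊥bis P3·P5 via (21.05,60.495): [(11.8328, 57.1272) (0, 42.9987) (0, 40.8044) (33, 48.7477) (33, 58.7465)]  |A|=341.1365
7. ⊥bis P3·P6 via (11.99,42.195): [(11.8328, 57.1272) (6.364, 50.5975) (11.1277, 43.4829) (33, 48.7477) (33, 58.7465)]  |A|=288.1903
8. canonical 5-gon: [(11.8328, 57.1272) (6.364, 50.5975) (11.1277, 43.4829) (33, 48.7477) (33, 58.7465)]
9. shoelace: 288.1903

Area of P3's cell: 288.1903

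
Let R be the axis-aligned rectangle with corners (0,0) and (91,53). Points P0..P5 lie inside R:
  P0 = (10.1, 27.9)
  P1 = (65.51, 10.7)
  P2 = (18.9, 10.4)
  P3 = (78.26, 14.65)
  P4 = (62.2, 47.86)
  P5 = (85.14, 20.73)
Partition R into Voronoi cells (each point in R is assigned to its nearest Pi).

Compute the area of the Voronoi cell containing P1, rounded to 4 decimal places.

Area of P1's cell: 831.2409

1. box [0,91]×[0,53]: [(0, 0) (91, 0) (91, 53) (0, 53)]
2. ⊥bis P1·P0 via (37.805,19.3): [(31.814, 0) (91, 0) (91, 53) (48.2659, 53)]  |A|=2700.8813
3. ⊥bis P1·P2 via (42.205,10.55): [(42.0604, 33.009) (42.2729, 0) (91, 0) (91, 53) (48.2659, 53)]  |A|=2528.2629
4. ⊥bis P1·P3 via (71.885,12.675): [(42.0604, 33.009) (42.2729, 0) (75.8118, 0) (59.3922, 53) (48.2659, 53)]  |A|=1288.1668
5. ⊥bis P1·P4 via (63.855,29.28): [(42.0969, 27.3419) (42.2729, 0) (75.8118, 0) (66.6632, 29.5301)]  |A|=831.2409
6. ⊥bis P1·P5 via (75.325,15.715): [(42.0969, 27.3419) (42.2729, 0) (75.8118, 0) (66.6632, 29.5301)]  |A|=831.2409
7. canonical 4-gon: [(42.0969, 27.3419) (42.2729, 0) (75.8118, 0) (66.6632, 29.5301)]
8. shoelace: 831.2409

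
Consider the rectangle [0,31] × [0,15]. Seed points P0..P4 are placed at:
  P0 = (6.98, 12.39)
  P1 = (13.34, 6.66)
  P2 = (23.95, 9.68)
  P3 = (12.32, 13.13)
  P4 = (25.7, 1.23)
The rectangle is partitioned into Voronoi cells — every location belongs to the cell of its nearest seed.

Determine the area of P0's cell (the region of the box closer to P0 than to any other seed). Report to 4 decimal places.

1. box [0,31]×[0,15]: [(0, 0) (31, 0) (31, 15) (0, 15)]
2. ⊥bis P0·P1 via (10.16,9.525): [(0, 0) (1.5785, 0) (15.0927, 15) (0, 15)]  |A|=125.0338
3. ⊥bis P0·P2 via (15.465,11.035): [(0, 0) (1.5785, 0) (15.0927, 15) (0, 15)]  |A|=125.0338
4. ⊥bis P0·P3 via (9.65,12.76): [(0, 0) (1.5785, 0) (10.1065, 9.4656) (9.3396, 15) (0, 15)]  |A|=109.114
5. ⊥bis P0·P4 via (16.34,6.81): [(0, 0) (1.5785, 0) (10.1065, 9.4656) (9.3396, 15) (0, 15)]  |A|=109.114
6. canonical 5-gon: [(0, 0) (1.5785, 0) (10.1065, 9.4656) (9.3396, 15) (0, 15)]
7. shoelace: 109.114

Area of P0's cell: 109.1140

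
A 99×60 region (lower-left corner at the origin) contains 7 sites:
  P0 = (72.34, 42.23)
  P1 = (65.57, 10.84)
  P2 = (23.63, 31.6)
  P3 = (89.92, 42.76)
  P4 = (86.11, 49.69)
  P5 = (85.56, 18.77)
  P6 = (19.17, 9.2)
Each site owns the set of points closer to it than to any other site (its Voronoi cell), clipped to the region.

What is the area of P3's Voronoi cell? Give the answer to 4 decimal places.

Area of P3's cell: 302.2815

1. box [0,99]×[0,60]: [(0, 0) (99, 0) (99, 60) (0, 60)]
2. ⊥bis P3·P0 via (81.13,42.495): [(82.4111, 0) (99, 0) (99, 60) (80.6023, 60)]  |A|=1049.5981
3. ⊥bis P3·P1 via (77.745,26.8): [(81.694, 23.7875) (99, 10.5857) (99, 60) (80.6023, 60)]  |A|=760.6956
4. ⊥bis P3·P2 via (56.775,37.18): [(81.694, 23.7875) (99, 10.5857) (99, 60) (80.6023, 60)]  |A|=760.6956
5. ⊥bis P3·P4 via (88.015,46.225): [(81.1316, 42.4406) (81.694, 23.7875) (99, 10.5857) (99, 52.2644)]  |A|=530.0578
6. ⊥bis P3·P5 via (87.74,30.765): [(81.1316, 42.4406) (81.4492, 31.9083) (99, 28.7186) (99, 52.2644)]  |A|=302.2815
7. ⊥bis P3·P6 via (54.545,25.98): [(81.1316, 42.4406) (81.4492, 31.9083) (99, 28.7186) (99, 52.2644)]  |A|=302.2815
8. canonical 4-gon: [(81.1316, 42.4406) (81.4492, 31.9083) (99, 28.7186) (99, 52.2644)]
9. shoelace: 302.2815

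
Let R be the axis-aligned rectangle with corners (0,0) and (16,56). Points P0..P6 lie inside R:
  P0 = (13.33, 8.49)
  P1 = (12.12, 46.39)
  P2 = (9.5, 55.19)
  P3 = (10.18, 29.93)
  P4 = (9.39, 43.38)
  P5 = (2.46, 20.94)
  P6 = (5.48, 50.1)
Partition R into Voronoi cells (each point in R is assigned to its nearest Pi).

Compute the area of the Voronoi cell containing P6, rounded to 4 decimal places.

Area of P6's cell: 86.8154

1. box [0,16]×[0,56]: [(0, 0) (16, 0) (16, 56) (0, 56)]
2. ⊥bis P6·P0 via (9.405,29.295): [(0, 27.5207) (16, 30.5392) (16, 56) (0, 56)]  |A|=431.521
3. ⊥bis P6·P1 via (8.8,48.245): [(0, 32.4951) (13.133, 56) (0, 56)]  |A|=154.3446
4. ⊥bis P6·P2 via (7.49,52.645): [(0, 32.4951) (10.1046, 50.58) (3.242, 56) (0, 56)]  |A|=127.54
5. ⊥bis P6·P3 via (7.83,40.015): [(0, 38.1905) (3.6585, 39.043) (10.1046, 50.58) (3.242, 56) (0, 56)]  |A|=117.1218
6. ⊥bis P6·P4 via (7.435,46.74): [(0, 42.414) (8.2116, 47.1918) (10.1046, 50.58) (3.242, 56) (0, 56)]  |A|=86.8154
7. ⊥bis P6·P5 via (3.97,35.52): [(0, 42.414) (8.2116, 47.1918) (10.1046, 50.58) (3.242, 56) (0, 56)]  |A|=86.8154
8. canonical 5-gon: [(0, 42.414) (8.2116, 47.1918) (10.1046, 50.58) (3.242, 56) (0, 56)]
9. shoelace: 86.8154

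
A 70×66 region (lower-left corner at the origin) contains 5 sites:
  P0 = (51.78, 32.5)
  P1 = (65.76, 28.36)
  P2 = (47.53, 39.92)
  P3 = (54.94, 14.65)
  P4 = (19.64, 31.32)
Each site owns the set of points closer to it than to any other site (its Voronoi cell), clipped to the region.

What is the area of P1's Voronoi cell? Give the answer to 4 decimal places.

1. box [0,70]×[0,66]: [(0, 0) (70, 0) (70, 66) (0, 66)]
2. ⊥bis P1·P0 via (58.77,30.43): [(49.7585, 0) (70, 0) (70, 66) (69.3036, 66)]  |A|=690.9492
3. ⊥bis P1·P2 via (56.645,34.14): [(62.6932, 43.678) (49.7585, 0) (70, 0) (70, 55.2007)]  |A|=643.7227
4. ⊥bis P1·P3 via (60.35,21.505): [(62.6932, 43.678) (56.927, 24.2065) (70, 13.8892) (70, 55.2007)]  |A|=307.9489
5. ⊥bis P1·P4 via (42.7,29.84): [(62.6932, 43.678) (56.927, 24.2065) (70, 13.8892) (70, 55.2007)]  |A|=307.9489
6. canonical 4-gon: [(62.6932, 43.678) (56.927, 24.2065) (70, 13.8892) (70, 55.2007)]
7. shoelace: 307.9489

Area of P1's cell: 307.9489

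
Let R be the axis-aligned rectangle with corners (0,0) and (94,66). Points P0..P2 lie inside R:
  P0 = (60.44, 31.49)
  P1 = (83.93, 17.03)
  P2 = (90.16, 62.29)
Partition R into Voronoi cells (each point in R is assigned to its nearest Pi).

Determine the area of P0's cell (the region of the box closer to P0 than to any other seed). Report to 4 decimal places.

1. box [0,94]×[0,66]: [(0, 0) (94, 0) (94, 66) (0, 66)]
2. ⊥bis P0·P1 via (72.185,24.26): [(0, 0) (57.251, 0) (94, 59.6981) (94, 66) (0, 66)]  |A|=5107.0781
3. ⊥bis P0·P2 via (75.3,46.89): [(0, 0) (57.251, 0) (82.0852, 40.3427) (55.4956, 66) (0, 66)]  |A|=4575.5751
4. canonical 5-gon: [(0, 0) (57.251, 0) (82.0852, 40.3427) (55.4956, 66) (0, 66)]
5. shoelace: 4575.5751

Area of P0's cell: 4575.5751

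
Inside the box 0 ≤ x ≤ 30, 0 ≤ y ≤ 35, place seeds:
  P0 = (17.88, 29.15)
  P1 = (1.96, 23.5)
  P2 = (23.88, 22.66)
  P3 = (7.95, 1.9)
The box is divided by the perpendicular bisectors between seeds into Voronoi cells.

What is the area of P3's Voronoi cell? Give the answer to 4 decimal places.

1. box [0,30]×[0,35]: [(0, 0) (30, 0) (30, 35) (0, 35)]
2. ⊥bis P3·P0 via (12.915,15.525): [(0, 20.2313) (0, 0) (30, 0) (30, 9.2992)]  |A|=442.9566
3. ⊥bis P3·P1 via (4.955,12.7): [(13.8774, 15.1743) (0, 11.3259) (0, 0) (30, 0) (30, 9.2992)]  |A|=381.165
4. ⊥bis P3·P2 via (15.915,12.28): [(12.6035, 14.821) (0, 11.3259) (0, 0) (30, 0) (30, 1.472)]  |A|=306.4926
5. canonical 5-gon: [(12.6035, 14.821) (0, 11.3259) (0, 0) (30, 0) (30, 1.472)]
6. shoelace: 306.4926

Area of P3's cell: 306.4926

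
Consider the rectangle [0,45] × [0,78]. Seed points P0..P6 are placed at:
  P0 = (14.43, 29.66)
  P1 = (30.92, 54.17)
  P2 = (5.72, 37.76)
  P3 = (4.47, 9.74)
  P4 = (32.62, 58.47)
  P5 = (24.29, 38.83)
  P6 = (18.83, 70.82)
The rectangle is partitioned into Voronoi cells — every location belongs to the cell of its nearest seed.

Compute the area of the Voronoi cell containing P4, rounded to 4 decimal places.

1. box [0,45]×[0,78]: [(0, 0) (45, 0) (45, 78) (0, 78)]
2. ⊥bis P4·P0 via (23.525,44.065): [(0, 58.9182) (45, 30.5062) (45, 78) (0, 78)]  |A|=1497.9527
3. ⊥bis P4·P1 via (31.77,56.32): [(0, 68.8802) (45, 51.0895) (45, 78) (0, 78)]  |A|=810.6802
4. ⊥bis P4·P2 via (19.17,48.115): [(0, 73.0147) (4.5759, 67.0712) (45, 51.0895) (45, 78) (0, 78)]  |A|=801.2208
5. ⊥bis P4·P3 via (18.545,34.105): [(0, 73.0147) (4.5759, 67.0712) (45, 51.0895) (45, 78) (0, 78)]  |A|=801.2208
6. ⊥bis P4·P5 via (28.455,48.65): [(0, 73.0147) (4.5759, 67.0712) (45, 51.0895) (45, 78) (0, 78)]  |A|=801.2208
7. ⊥bis P4·P6 via (25.725,64.645): [(21.7995, 60.2618) (45, 51.0895) (45, 78) (37.6854, 78)]  |A|=377.0414
8. canonical 4-gon: [(21.7995, 60.2618) (45, 51.0895) (45, 78) (37.6854, 78)]
9. shoelace: 377.0414

Area of P4's cell: 377.0414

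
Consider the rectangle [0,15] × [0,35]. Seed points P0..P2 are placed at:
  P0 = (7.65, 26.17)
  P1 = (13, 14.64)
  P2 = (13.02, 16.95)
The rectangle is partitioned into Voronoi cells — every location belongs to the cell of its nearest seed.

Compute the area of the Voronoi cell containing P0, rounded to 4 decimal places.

Area of P0's cell: 226.3450

1. box [0,15]×[0,35]: [(0, 0) (15, 0) (15, 35) (0, 35)]
2. ⊥bis P0·P1 via (10.325,20.405): [(0, 15.6141) (15, 22.5742) (15, 35) (0, 35)]  |A|=238.5873
3. ⊥bis P0·P2 via (10.335,21.56): [(0, 15.6141) (0.621, 15.9023) (15, 24.277) (15, 35) (0, 35)]  |A|=226.345
4. canonical 5-gon: [(0, 15.6141) (0.621, 15.9023) (15, 24.277) (15, 35) (0, 35)]
5. shoelace: 226.345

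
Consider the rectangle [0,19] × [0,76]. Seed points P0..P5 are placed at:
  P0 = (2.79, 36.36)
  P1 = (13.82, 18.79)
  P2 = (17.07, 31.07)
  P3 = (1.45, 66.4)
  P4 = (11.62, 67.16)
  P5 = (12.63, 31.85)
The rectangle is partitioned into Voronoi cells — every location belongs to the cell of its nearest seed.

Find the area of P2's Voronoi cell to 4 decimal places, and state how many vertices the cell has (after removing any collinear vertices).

1. box [0,19]×[0,76]: [(0, 0) (19, 0) (19, 76) (0, 76)]
2. ⊥bis P2·P0 via (9.93,33.715): [(0, 6.9096) (0, 0) (19, 0) (19, 58.1989)]  |A|=618.5306
3. ⊥bis P2·P1 via (15.445,24.93): [(7.4586, 27.0437) (19, 23.9891) (19, 58.1989)]  |A|=197.4138
4. ⊥bis P2·P3 via (9.26,48.735): [(16.7151, 52.031) (7.4586, 27.0437) (19, 23.9891) (19, 53.0412)]  |A|=191.5215
5. ⊥bis P2·P4 via (14.345,49.115): [(15.7113, 49.3213) (7.4586, 27.0437) (19, 23.9891) (19, 49.818)]  |A|=183.6328
6. ⊥bis P2·P5 via (14.85,31.46): [(18.0498, 49.6745) (13.7802, 25.3706) (19, 23.9891) (19, 49.818)]  |A|=78.6501
7. canonical 4-gon: [(18.0498, 49.6745) (13.7802, 25.3706) (19, 23.9891) (19, 49.818)]
8. shoelace: 78.6501

Area of P2's cell: 78.6501 (4 vertices)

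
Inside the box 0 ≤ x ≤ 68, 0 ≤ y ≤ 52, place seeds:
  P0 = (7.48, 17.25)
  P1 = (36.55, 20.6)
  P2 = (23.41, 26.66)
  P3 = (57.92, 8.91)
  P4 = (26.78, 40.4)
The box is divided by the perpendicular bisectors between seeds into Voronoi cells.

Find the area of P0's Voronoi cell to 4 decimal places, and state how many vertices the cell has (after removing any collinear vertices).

1. box [0,68]×[0,52]: [(0, 0) (68, 0) (68, 52) (0, 52)]
2. ⊥bis P0·P1 via (22.015,18.925): [(0, 0) (24.1959, 0) (18.2035, 52) (0, 52)]  |A|=1102.3835
3. ⊥bis P0·P2 via (15.445,21.955): [(0, 48.1015) (0, 0) (24.1959, 0) (23.1736, 8.8715)]  |A|=664.6685
4. ⊥bis P0·P3 via (32.7,13.08): [(0, 48.1015) (0, 0) (24.1959, 0) (23.1736, 8.8715)]  |A|=664.6685
5. ⊥bis P0·P4 via (17.13,28.825): [(5.8141, 38.259) (0, 43.1062) (0, 0) (24.1959, 0) (23.1736, 8.8715)]  |A|=650.1468
6. canonical 5-gon: [(5.8141, 38.259) (0, 43.1062) (0, 0) (24.1959, 0) (23.1736, 8.8715)]
7. shoelace: 650.1468

Area of P0's cell: 650.1468 (5 vertices)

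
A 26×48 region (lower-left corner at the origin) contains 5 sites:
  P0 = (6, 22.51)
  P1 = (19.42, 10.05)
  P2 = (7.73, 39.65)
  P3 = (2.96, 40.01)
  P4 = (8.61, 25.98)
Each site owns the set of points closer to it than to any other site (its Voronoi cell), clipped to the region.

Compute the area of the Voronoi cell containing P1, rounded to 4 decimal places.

1. box [0,26]×[0,48]: [(0, 0) (26, 0) (26, 48) (0, 48)]
2. ⊥bis P1·P0 via (12.71,16.28): [(0, 2.5907) (0, 0) (26, 0) (26, 30.5939)]  |A|=431.4009
3. ⊥bis P1·P2 via (13.575,24.85): [(24.7731, 29.2725) (0, 2.5907) (0, 0) (26, 0) (26, 29.757)]  |A|=430.8875
4. ⊥bis P1·P3 via (11.19,25.03): [(24.7731, 29.2725) (0, 2.5907) (0, 0) (26, 0) (26, 29.757)]  |A|=430.8875
5. ⊥bis P1·P4 via (14.015,18.015): [(14.8418, 18.5761) (0, 2.5907) (0, 0) (26, 0) (26, 26.1479)]  |A|=406.5963
6. canonical 5-gon: [(14.8418, 18.5761) (0, 2.5907) (0, 0) (26, 0) (26, 26.1479)]
7. shoelace: 406.5963

Area of P1's cell: 406.5963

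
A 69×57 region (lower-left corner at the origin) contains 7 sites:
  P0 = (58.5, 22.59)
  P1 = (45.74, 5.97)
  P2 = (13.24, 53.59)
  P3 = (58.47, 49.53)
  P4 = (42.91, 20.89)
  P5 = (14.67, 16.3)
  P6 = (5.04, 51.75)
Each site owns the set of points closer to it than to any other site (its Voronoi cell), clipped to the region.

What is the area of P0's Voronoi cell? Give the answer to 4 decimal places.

Area of P0's cell: 515.8518

1. box [0,69]×[0,57]: [(0, 0) (69, 0) (69, 57) (0, 57)]
2. ⊥bis P0·P1 via (52.12,14.28): [(0, 54.2951) (69, 1.3204) (69, 57) (0, 57)]  |A|=2014.2653
3. ⊥bis P0·P2 via (35.87,38.09): [(30.7823, 30.662) (69, 1.3204) (69, 57) (48.8221, 57)]  |A|=1329.6961
4. ⊥bis P0·P3 via (58.485,36.06): [(34.4613, 36.0332) (30.7823, 30.662) (69, 1.3204) (69, 36.0717)]  |A|=756.7448
5. ⊥bis P0·P4 via (50.705,21.74): [(49.1446, 36.0496) (51.4635, 14.784) (69, 1.3204) (69, 36.0717)]  |A|=515.8518
6. ⊥bis P0·P5 via (36.585,19.445): [(49.1446, 36.0496) (51.4635, 14.784) (69, 1.3204) (69, 36.0717)]  |A|=515.8518
7. ⊥bis P0·P6 via (31.77,37.17): [(49.1446, 36.0496) (51.4635, 14.784) (69, 1.3204) (69, 36.0717)]  |A|=515.8518
8. canonical 4-gon: [(49.1446, 36.0496) (51.4635, 14.784) (69, 1.3204) (69, 36.0717)]
9. shoelace: 515.8518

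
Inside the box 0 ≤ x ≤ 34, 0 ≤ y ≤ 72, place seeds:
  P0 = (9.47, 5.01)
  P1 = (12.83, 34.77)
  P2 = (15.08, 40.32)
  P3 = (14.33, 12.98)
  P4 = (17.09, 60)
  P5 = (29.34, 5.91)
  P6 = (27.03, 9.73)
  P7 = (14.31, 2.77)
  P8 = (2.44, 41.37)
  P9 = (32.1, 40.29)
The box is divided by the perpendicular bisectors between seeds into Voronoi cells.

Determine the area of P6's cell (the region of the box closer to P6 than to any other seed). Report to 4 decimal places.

Area of P6's cell: 212.1173

1. box [0,34]×[0,72]: [(0, 0) (34, 0) (34, 72) (0, 72)]
2. ⊥bis P6·P0 via (18.25,7.37): [(20.231, 0) (34, 0) (34, 72) (0.8779, 72)]  |A|=1688.0785
3. ⊥bis P6·P1 via (19.93,22.25): [(15.0016, 19.4551) (20.231, 0) (34, 0) (34, 30.229)]  |A|=421.0901
4. ⊥bis P6·P2 via (21.055,25.025): [(33.1667, 29.7565) (15.0016, 19.4551) (20.231, 0) (34, 0) (34, 30.082)]  |A|=421.0289
5. ⊥bis P6·P3 via (20.68,11.355): [(33.1667, 29.7565) (24.0687, 24.597) (18.9724, 4.6823) (20.231, 0) (34, 0) (34, 30.082)]  |A|=343.8468
6. ⊥bis P6·P4 via (22.06,34.865): [(33.1667, 29.7565) (24.0687, 24.597) (18.9724, 4.6823) (20.231, 0) (34, 0) (34, 30.082)]  |A|=343.8468
7. ⊥bis P6·P5 via (28.185,7.82): [(33.1667, 29.7565) (24.0687, 24.597) (18.9724, 4.6823) (19.535, 2.5893) (34, 11.3364) (34, 30.082)]  |A|=244.0307
8. ⊥bis P6·P7 via (20.67,6.25): [(33.1667, 29.7565) (24.0687, 24.597) (19.7867, 7.8643) (21.8929, 4.0151) (34, 11.3364) (34, 30.082)]  |A|=236.244
9. ⊥bis P6·P8 via (14.735,25.55): [(33.1667, 29.7565) (24.0687, 24.597) (19.7867, 7.8643) (21.8929, 4.0151) (34, 11.3364) (34, 30.082)]  |A|=236.244
10. ⊥bis P6·P9 via (29.565,25.01): [(25.8761, 25.622) (24.0687, 24.597) (19.7867, 7.8643) (21.8929, 4.0151) (34, 11.3364) (34, 24.2742)]  |A|=212.1173
11. canonical 6-gon: [(25.8761, 25.622) (24.0687, 24.597) (19.7867, 7.8643) (21.8929, 4.0151) (34, 11.3364) (34, 24.2742)]
12. shoelace: 212.1173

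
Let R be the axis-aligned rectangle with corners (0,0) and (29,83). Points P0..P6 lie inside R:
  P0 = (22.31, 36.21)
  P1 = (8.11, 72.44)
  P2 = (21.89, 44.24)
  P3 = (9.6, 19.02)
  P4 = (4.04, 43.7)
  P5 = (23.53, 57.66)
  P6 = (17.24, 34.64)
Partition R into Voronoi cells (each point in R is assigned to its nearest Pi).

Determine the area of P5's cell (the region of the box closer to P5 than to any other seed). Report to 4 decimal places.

1. box [0,29]×[0,83]: [(0, 0) (29, 0) (29, 83) (0, 83)]
2. ⊥bis P5·P0 via (22.92,46.935): [(0, 48.2386) (29, 46.5892) (29, 83) (0, 83)]  |A|=1031.9969
3. ⊥bis P5·P1 via (15.82,65.05): [(0, 48.545) (0, 48.2386) (29, 46.5892) (29, 78.8007)]  |A|=471.5093
4. ⊥bis P5·P2 via (22.71,50.95): [(4.4447, 53.1821) (29, 50.1813) (29, 78.8007)]  |A|=351.3789
5. ⊥bis P5·P3 via (16.565,38.34): [(4.4447, 53.1821) (29, 50.1813) (29, 78.8007)]  |A|=351.3789
6. ⊥bis P5·P4 via (13.785,50.68): [(8.7646, 57.6891) (12.7169, 52.1712) (29, 50.1813) (29, 78.8007)]  |A|=330.5541
7. ⊥bis P5·P6 via (20.385,46.15): [(8.7646, 57.6891) (12.7169, 52.1712) (29, 50.1813) (29, 78.8007)]  |A|=330.5541
8. canonical 4-gon: [(8.7646, 57.6891) (12.7169, 52.1712) (29, 50.1813) (29, 78.8007)]
9. shoelace: 330.5541

Area of P5's cell: 330.5541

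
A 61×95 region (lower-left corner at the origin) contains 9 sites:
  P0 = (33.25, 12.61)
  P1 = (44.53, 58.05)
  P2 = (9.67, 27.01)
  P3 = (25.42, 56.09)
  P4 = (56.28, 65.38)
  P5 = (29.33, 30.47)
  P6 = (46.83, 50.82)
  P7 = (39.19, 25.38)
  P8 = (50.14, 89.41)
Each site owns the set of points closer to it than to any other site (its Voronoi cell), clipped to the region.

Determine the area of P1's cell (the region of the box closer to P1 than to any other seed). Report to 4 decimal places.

Area of P1's cell: 304.5407

1. box [0,61]×[0,95]: [(0, 0) (61, 0) (61, 95) (0, 95)]
2. ⊥bis P1·P0 via (38.89,35.33): [(0, 44.984) (61, 29.8414) (61, 95) (0, 95)]  |A|=3512.8235
3. ⊥bis P1·P2 via (27.1,42.53): [(0, 72.9651) (31.9847, 37.0442) (61, 29.8414) (61, 95) (0, 95)]  |A|=3065.3405
4. ⊥bis P1·P3 via (34.975,57.07): [(37.1607, 35.7593) (61, 29.8414) (61, 95) (31.0847, 95)]  |A|=1662.7676
5. ⊥bis P1·P4 via (50.405,61.715): [(31.3688, 92.23) (37.1607, 35.7593) (61, 29.8414) (61, 44.7312)]  |A|=876.5734
6. ⊥bis P1·P5 via (36.93,44.26): [(31.3688, 92.23) (36.2504, 44.6345) (61, 30.9944) (61, 44.7312)]  |A|=759.2087
7. ⊥bis P1·P6 via (45.68,54.435): [(53.412, 56.8947) (31.3688, 92.23) (35.575, 51.2204)]  |A|=377.679
8. ⊥bis P1·P7 via (41.86,41.715): [(53.412, 56.8947) (31.3688, 92.23) (35.575, 51.2204)]  |A|=377.679
9. ⊥bis P1·P8 via (47.335,73.73): [(53.412, 56.8947) (42.3538, 74.6211) (33.0033, 76.2938) (35.575, 51.2204)]  |A|=304.5407
10. canonical 4-gon: [(53.412, 56.8947) (42.3538, 74.6211) (33.0033, 76.2938) (35.575, 51.2204)]
11. shoelace: 304.5407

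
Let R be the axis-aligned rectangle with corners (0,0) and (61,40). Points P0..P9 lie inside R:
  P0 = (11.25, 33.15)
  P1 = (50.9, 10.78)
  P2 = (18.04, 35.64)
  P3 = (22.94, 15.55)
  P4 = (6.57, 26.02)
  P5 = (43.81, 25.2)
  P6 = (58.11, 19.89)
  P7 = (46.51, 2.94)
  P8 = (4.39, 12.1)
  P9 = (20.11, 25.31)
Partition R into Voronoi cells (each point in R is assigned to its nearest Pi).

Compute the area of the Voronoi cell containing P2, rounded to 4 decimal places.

1. box [0,61]×[0,40]: [(0, 0) (61, 0) (61, 40) (0, 40)]
2. ⊥bis P2·P0 via (14.645,34.395): [(27.2582, 0) (61, 0) (61, 40) (12.5896, 40)]  |A|=1643.0451
3. ⊥bis P2·P1 via (34.47,23.21): [(23.88, 9.2121) (47.1724, 40) (12.5896, 40)]  |A|=532.3662
4. ⊥bis P2·P3 via (20.49,25.595): [(18.087, 25.0089) (39.846, 30.316) (47.1724, 40) (12.5896, 40)]  |A|=345.1333
5. ⊥bis P2·P4 via (12.305,30.83): [(18.087, 25.0089) (39.846, 30.316) (47.1724, 40) (12.5896, 40)]  |A|=345.1333
6. ⊥bis P2·P5 via (30.925,30.42): [(18.087, 25.0089) (29.9001, 27.8901) (34.8061, 40) (12.5896, 40)]  |A|=230.9845
7. ⊥bis P2·P6 via (38.075,27.765): [(18.087, 25.0089) (29.9001, 27.8901) (34.8061, 40) (12.5896, 40)]  |A|=230.9845
8. ⊥bis P2·P7 via (32.275,19.29): [(18.087, 25.0089) (29.9001, 27.8901) (34.8061, 40) (12.5896, 40)]  |A|=230.9845
9. ⊥bis P2·P8 via (11.215,23.87): [(18.087, 25.0089) (29.9001, 27.8901) (34.8061, 40) (12.5896, 40)]  |A|=230.9845
10. ⊥bis P2·P9 via (19.075,30.475): [(16.2874, 29.9164) (31.9962, 33.0643) (34.8061, 40) (12.5896, 40)]  |A|=162.0652
11. canonical 4-gon: [(16.2874, 29.9164) (31.9962, 33.0643) (34.8061, 40) (12.5896, 40)]
12. shoelace: 162.0652

Area of P2's cell: 162.0652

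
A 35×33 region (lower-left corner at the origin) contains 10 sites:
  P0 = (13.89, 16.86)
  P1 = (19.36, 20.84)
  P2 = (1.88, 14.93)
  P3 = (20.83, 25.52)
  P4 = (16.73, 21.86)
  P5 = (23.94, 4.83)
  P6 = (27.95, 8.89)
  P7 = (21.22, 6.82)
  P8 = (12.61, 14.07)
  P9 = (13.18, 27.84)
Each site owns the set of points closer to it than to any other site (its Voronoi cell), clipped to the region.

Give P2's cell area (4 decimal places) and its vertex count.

1. box [0,35]×[0,33]: [(0, 0) (35, 0) (35, 33) (0, 33)]
2. ⊥bis P2·P0 via (7.885,15.895): [(0, 0) (10.4393, 0) (5.1362, 33) (0, 33)]  |A|=256.9966
3. ⊥bis P2·P1 via (10.62,17.885): [(0, 0) (10.4393, 0) (5.1362, 33) (0, 33)]  |A|=256.9966
4. ⊥bis P2·P3 via (11.355,20.225): [(0, 0) (10.4393, 0) (5.5077, 30.6882) (4.2158, 33) (0, 33)]  |A|=255.9328
5. ⊥bis P2·P4 via (9.305,18.395): [(0, 0) (10.4393, 0) (6.5264, 24.3491) (2.4893, 33) (0, 33)]  |A|=245.5475
6. ⊥bis P2·P5 via (12.91,9.88): [(0, 0) (8.3865, 0) (9.906, 3.3188) (6.5264, 24.3491) (2.4893, 33) (0, 33)]  |A|=242.1412
7. ⊥bis P2·P6 via (14.915,11.91): [(0, 0) (8.3865, 0) (9.906, 3.3188) (6.5264, 24.3491) (2.4893, 33) (0, 33)]  |A|=242.1412
8. ⊥bis P2·P7 via (11.55,10.875): [(0, 0) (6.9897, 0) (9.4836, 5.9472) (6.5264, 24.3491) (2.4893, 33) (0, 33)]  |A|=235.2897
9. ⊥bis P2·P8 via (7.245,14.5): [(0, 0) (6.0828, 0) (7.5326, 18.088) (6.5264, 24.3491) (2.4893, 33) (0, 33)]  |A|=206.1474
10. ⊥bis P2·P9 via (7.53,21.385): [(0, 27.9759) (0, 0) (6.0828, 0) (7.5326, 18.088) (6.9165, 21.922)]  |A|=171.7726
11. canonical 5-gon: [(0, 27.9759) (0, 0) (6.0828, 0) (7.5326, 18.088) (6.9165, 21.922)]
12. shoelace: 171.7726

Area of P2's cell: 171.7726 (5 vertices)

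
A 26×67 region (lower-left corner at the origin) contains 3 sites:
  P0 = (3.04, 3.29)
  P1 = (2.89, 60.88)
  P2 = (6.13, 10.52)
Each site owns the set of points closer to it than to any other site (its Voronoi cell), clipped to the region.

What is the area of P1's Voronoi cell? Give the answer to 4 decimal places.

1. box [0,26]×[0,67]: [(0, 0) (26, 0) (26, 67) (0, 67)]
2. ⊥bis P1·P0 via (2.965,32.085): [(0, 32.0773) (26, 32.145) (26, 67) (0, 67)]  |A|=907.1104
3. ⊥bis P1·P2 via (4.51,35.7): [(0, 35.4098) (26, 37.0826) (26, 67) (0, 67)]  |A|=799.5983
4. canonical 4-gon: [(0, 35.4098) (26, 37.0826) (26, 67) (0, 67)]
5. shoelace: 799.5983

Area of P1's cell: 799.5983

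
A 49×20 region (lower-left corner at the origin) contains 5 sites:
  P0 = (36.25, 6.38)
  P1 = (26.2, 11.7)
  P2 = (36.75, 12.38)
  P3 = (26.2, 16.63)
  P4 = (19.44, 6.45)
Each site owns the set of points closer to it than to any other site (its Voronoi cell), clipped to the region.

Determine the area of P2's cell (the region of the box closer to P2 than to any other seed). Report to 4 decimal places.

Area of P2's cell: 185.4979

1. box [0,49]×[0,20]: [(0, 0) (49, 0) (49, 20) (0, 20)]
2. ⊥bis P2·P0 via (36.5,9.38): [(0, 12.4217) (49, 8.3383) (49, 20) (0, 20)]  |A|=471.38
3. ⊥bis P2·P1 via (31.475,12.04): [(31.6202, 9.7866) (49, 8.3383) (49, 20) (30.9619, 20)]  |A|=193.453
4. ⊥bis P2·P3 via (31.475,14.505): [(31.338, 14.165) (31.6202, 9.7866) (49, 8.3383) (49, 20) (33.6886, 20)]  |A|=185.4979
5. ⊥bis P2·P4 via (28.095,9.415): [(31.338, 14.165) (31.6202, 9.7866) (49, 8.3383) (49, 20) (33.6886, 20)]  |A|=185.4979
6. canonical 5-gon: [(31.338, 14.165) (31.6202, 9.7866) (49, 8.3383) (49, 20) (33.6886, 20)]
7. shoelace: 185.4979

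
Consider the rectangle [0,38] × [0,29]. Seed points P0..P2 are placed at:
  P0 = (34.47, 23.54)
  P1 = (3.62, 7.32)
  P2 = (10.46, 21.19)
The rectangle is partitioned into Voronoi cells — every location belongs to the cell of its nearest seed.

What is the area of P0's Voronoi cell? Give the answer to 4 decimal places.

1. box [0,38]×[0,29]: [(0, 0) (38, 0) (38, 29) (0, 29)]
2. ⊥bis P0·P1 via (19.045,15.43): [(27.1576, 0) (38, 0) (38, 29) (11.9103, 29)]  |A|=535.515
3. ⊥bis P0·P2 via (22.465,22.365): [(24.0813, 5.8511) (27.1576, 0) (38, 0) (38, 29) (21.8156, 29)]  |A|=420.8665
4. canonical 5-gon: [(24.0813, 5.8511) (27.1576, 0) (38, 0) (38, 29) (21.8156, 29)]
5. shoelace: 420.8665

Area of P0's cell: 420.8665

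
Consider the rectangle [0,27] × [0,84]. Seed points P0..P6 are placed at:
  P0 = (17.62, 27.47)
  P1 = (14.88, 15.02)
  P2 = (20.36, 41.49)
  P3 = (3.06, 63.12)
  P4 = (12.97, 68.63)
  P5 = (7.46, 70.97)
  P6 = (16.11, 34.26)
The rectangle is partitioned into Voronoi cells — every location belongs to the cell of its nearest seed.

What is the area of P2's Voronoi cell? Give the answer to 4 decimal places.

1. box [0,27]×[0,84]: [(0, 0) (27, 0) (27, 84) (0, 84)]
2. ⊥bis P2·P0 via (18.99,34.48): [(0, 38.1913) (27, 32.9146) (27, 84) (0, 84)]  |A|=1308.0707
3. ⊥bis P2·P1 via (17.62,28.255): [(0, 38.1913) (27, 32.9146) (27, 84) (0, 84)]  |A|=1308.0707
4. ⊥bis P2·P3 via (11.71,52.305): [(0, 42.9392) (0, 38.1913) (27, 32.9146) (27, 64.5342)]  |A|=490.9607
5. ⊥bis P2·P4 via (16.665,55.06): [(14.3749, 54.4364) (0, 42.9392) (0, 38.1913) (27, 32.9146) (27, 57.8741)]  |A|=448.9189
6. ⊥bis P2·P5 via (13.91,56.23): [(14.3749, 54.4364) (0, 42.9392) (0, 38.1913) (27, 32.9146) (27, 57.8741)]  |A|=448.9189
7. ⊥bis P2·P6 via (18.235,37.875): [(14.3749, 54.4364) (4.0752, 46.1985) (26.511, 33.0101) (27, 32.9146) (27, 57.8741)]  |A|=322.5477
8. canonical 5-gon: [(14.3749, 54.4364) (4.0752, 46.1985) (26.511, 33.0101) (27, 32.9146) (27, 57.8741)]
9. shoelace: 322.5477

Area of P2's cell: 322.5477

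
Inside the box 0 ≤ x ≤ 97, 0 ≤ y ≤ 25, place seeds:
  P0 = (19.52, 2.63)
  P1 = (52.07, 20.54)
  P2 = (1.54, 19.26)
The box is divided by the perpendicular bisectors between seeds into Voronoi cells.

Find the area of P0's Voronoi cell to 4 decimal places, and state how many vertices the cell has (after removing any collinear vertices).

Area of P0's cell: 583.0823 (4 vertices)

1. box [0,97]×[0,25]: [(0, 0) (97, 0) (97, 25) (0, 25)]
2. ⊥bis P0·P1 via (35.795,11.585): [(0, 0) (42.1694, 0) (28.4137, 25) (0, 25)]  |A|=882.2885
3. ⊥bis P0·P2 via (10.53,10.945): [(0.4068, 0) (42.1694, 0) (28.4137, 25) (23.5297, 25)]  |A|=583.0823
4. canonical 4-gon: [(0.4068, 0) (42.1694, 0) (28.4137, 25) (23.5297, 25)]
5. shoelace: 583.0823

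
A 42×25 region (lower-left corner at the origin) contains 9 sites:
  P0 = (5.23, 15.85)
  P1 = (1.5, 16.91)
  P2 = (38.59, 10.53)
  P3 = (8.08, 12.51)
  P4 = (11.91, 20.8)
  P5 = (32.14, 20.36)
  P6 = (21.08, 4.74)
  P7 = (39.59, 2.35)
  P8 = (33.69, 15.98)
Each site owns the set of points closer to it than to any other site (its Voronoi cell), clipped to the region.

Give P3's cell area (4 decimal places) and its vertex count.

1. box [0,42]×[0,25]: [(0, 0) (42, 0) (42, 25) (0, 25)]
2. ⊥bis P3·P0 via (6.655,14.18): [(0, 8.5013) (0, 0) (42, 0) (42, 25) (19.3353, 25)]  |A|=890.4968
3. ⊥bis P3·P1 via (4.79,14.71): [(1.4865, 9.7697) (0, 7.5468) (0, 0) (42, 0) (42, 25) (19.3353, 25)]  |A|=889.7873
4. ⊥bis P3·P2 via (23.335,11.52): [(1.4865, 9.7697) (0, 7.5468) (0, 0) (22.5874, 0) (24.2098, 25) (19.3353, 25)]  |A|=424.7523
5. ⊥bis P3·P4 via (9.995,16.655): [(9.7099, 16.7867) (1.4865, 9.7697) (0, 7.5468) (0, 0) (22.5874, 0) (23.2702, 10.5218)]  |A|=303.6267
6. ⊥bis P3·P5 via (20.11,16.435): [(21.8208, 11.1915) (9.7099, 16.7867) (1.4865, 9.7697) (0, 7.5468) (0, 0) (22.5874, 0) (23.066, 7.375)]  |A|=301.2778
7. ⊥bis P3·P6 via (14.58,8.625): [(17.3488, 13.2575) (9.7099, 16.7867) (1.4865, 9.7697) (0, 7.5468) (0, 0) (9.4249, 0)]  |A|=184.2898
8. ⊥bis P3·P7 via (23.835,7.43): [(17.3488, 13.2575) (9.7099, 16.7867) (1.4865, 9.7697) (0, 7.5468) (0, 0) (9.4249, 0)]  |A|=184.2898
9. ⊥bis P3·P8 via (20.885,14.245): [(17.3488, 13.2575) (9.7099, 16.7867) (1.4865, 9.7697) (0, 7.5468) (0, 0) (9.4249, 0)]  |A|=184.2898
10. canonical 6-gon: [(17.3488, 13.2575) (9.7099, 16.7867) (1.4865, 9.7697) (0, 7.5468) (0, 0) (9.4249, 0)]
11. shoelace: 184.2898

Area of P3's cell: 184.2898 (6 vertices)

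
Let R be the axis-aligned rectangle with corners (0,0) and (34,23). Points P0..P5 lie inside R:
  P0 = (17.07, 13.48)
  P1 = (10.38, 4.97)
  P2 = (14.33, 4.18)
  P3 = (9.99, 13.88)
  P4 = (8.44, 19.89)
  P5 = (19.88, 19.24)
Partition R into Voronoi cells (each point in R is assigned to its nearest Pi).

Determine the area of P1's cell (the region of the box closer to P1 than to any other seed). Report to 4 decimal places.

Area of P1's cell: 114.6514

1. box [0,34]×[0,23]: [(0, 0) (34, 0) (34, 23) (0, 23)]
2. ⊥bis P1·P0 via (13.725,9.225): [(0, 20.0147) (0, 0) (25.4596, 0)]  |A|=254.7834
3. ⊥bis P1·P2 via (12.355,4.575): [(13.3448, 9.5239) (0, 20.0147) (0, 0) (11.44, 0)]  |A|=188.0225
4. ⊥bis P1·P3 via (10.185,9.425): [(13.3448, 9.5239) (13.2973, 9.5612) (0, 8.9792) (0, 0) (11.44, 0)]  |A|=114.6514
5. ⊥bis P1·P4 via (9.41,12.43): [(13.3448, 9.5239) (13.2973, 9.5612) (0, 8.9792) (0, 0) (11.44, 0)]  |A|=114.6514
6. ⊥bis P1·P5 via (15.13,12.105): [(13.3448, 9.5239) (13.2973, 9.5612) (0, 8.9792) (0, 0) (11.44, 0)]  |A|=114.6514
7. canonical 5-gon: [(13.3448, 9.5239) (13.2973, 9.5612) (0, 8.9792) (0, 0) (11.44, 0)]
8. shoelace: 114.6514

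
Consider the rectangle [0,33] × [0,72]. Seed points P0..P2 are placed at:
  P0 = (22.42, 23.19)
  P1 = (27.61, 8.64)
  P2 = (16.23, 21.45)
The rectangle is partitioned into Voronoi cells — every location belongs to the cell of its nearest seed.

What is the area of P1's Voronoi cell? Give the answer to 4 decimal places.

Area of P1's cell: 313.3476

1. box [0,33]×[0,72]: [(0, 0) (33, 0) (33, 72) (0, 72)]
2. ⊥bis P1·P0 via (25.015,15.915): [(0, 6.9921) (0, 0) (33, 0) (33, 18.7633)]  |A|=424.9638
3. ⊥bis P1·P2 via (21.92,15.045): [(21.4799, 14.654) (4.9845, 0) (33, 0) (33, 18.7633)]  |A|=313.3476
4. canonical 4-gon: [(21.4799, 14.654) (4.9845, 0) (33, 0) (33, 18.7633)]
5. shoelace: 313.3476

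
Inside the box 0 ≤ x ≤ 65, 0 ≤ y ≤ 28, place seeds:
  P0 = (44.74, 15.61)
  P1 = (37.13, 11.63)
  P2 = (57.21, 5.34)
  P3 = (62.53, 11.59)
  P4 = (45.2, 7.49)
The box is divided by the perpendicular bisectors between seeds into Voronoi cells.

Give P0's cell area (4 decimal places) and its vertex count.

1. box [0,65]×[0,28]: [(0, 0) (65, 0) (65, 28) (0, 28)]
2. ⊥bis P0·P1 via (40.935,13.62): [(48.0582, 0) (65, 0) (65, 28) (33.4143, 28)]  |A|=679.3847
3. ⊥bis P0·P2 via (50.975,10.475): [(45.8404, 4.2405) (65, 27.5044) (65, 28) (33.4143, 28)]  |A|=379.9776
4. ⊥bis P0·P3 via (53.635,13.6): [(45.8404, 4.2405) (53.6676, 13.7444) (56.889, 28) (33.4143, 28)]  |A|=319.3557
5. ⊥bis P0·P4 via (44.97,11.55): [(42.1026, 11.3876) (52.1976, 11.9594) (53.6676, 13.7444) (56.889, 28) (33.4143, 28)]  |A|=282.2122
6. canonical 5-gon: [(42.1026, 11.3876) (52.1976, 11.9594) (53.6676, 13.7444) (56.889, 28) (33.4143, 28)]
7. shoelace: 282.2122

Area of P0's cell: 282.2122 (5 vertices)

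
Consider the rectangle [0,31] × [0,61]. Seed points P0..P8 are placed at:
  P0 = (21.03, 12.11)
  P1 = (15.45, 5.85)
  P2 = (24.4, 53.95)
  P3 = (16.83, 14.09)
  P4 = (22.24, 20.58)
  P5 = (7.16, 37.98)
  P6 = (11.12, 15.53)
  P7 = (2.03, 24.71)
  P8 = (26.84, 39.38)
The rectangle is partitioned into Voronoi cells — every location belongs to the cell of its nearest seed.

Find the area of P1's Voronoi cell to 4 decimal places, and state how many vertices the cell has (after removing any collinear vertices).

Area of P1's cell: 197.1626 (5 vertices)

1. box [0,31]×[0,61]: [(0, 0) (31, 0) (31, 61) (0, 61)]
2. ⊥bis P1·P0 via (18.24,8.98): [(0, 25.2387) (0, 0) (28.3143, 0)]  |A|=357.3079
3. ⊥bis P1·P2 via (19.925,29.9): [(0, 25.2387) (0, 0) (28.3143, 0)]  |A|=357.3079
4. ⊥bis P1·P3 via (16.14,9.97): [(17.3582, 9.766) (0, 12.6731) (0, 0) (28.3143, 0)]  |A|=248.2496
5. ⊥bis P1·P4 via (18.845,13.215): [(17.3582, 9.766) (0, 12.6731) (0, 0) (28.3143, 0)]  |A|=248.2496
6. ⊥bis P1·P5 via (11.305,21.915): [(17.3582, 9.766) (0, 12.6731) (0, 0) (28.3143, 0)]  |A|=248.2496
7. ⊥bis P1·P6 via (13.285,10.69): [(17.3582, 9.766) (12.8916, 10.514) (0, 4.7474) (0, 0) (28.3143, 0)]  |A|=197.1626
8. ⊥bis P1·P7 via (8.74,15.28): [(17.3582, 9.766) (12.8916, 10.514) (0, 4.7474) (0, 0) (28.3143, 0)]  |A|=197.1626
9. ⊥bis P1·P8 via (21.145,22.615): [(17.3582, 9.766) (12.8916, 10.514) (0, 4.7474) (0, 0) (28.3143, 0)]  |A|=197.1626
10. canonical 5-gon: [(17.3582, 9.766) (12.8916, 10.514) (0, 4.7474) (0, 0) (28.3143, 0)]
11. shoelace: 197.1626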